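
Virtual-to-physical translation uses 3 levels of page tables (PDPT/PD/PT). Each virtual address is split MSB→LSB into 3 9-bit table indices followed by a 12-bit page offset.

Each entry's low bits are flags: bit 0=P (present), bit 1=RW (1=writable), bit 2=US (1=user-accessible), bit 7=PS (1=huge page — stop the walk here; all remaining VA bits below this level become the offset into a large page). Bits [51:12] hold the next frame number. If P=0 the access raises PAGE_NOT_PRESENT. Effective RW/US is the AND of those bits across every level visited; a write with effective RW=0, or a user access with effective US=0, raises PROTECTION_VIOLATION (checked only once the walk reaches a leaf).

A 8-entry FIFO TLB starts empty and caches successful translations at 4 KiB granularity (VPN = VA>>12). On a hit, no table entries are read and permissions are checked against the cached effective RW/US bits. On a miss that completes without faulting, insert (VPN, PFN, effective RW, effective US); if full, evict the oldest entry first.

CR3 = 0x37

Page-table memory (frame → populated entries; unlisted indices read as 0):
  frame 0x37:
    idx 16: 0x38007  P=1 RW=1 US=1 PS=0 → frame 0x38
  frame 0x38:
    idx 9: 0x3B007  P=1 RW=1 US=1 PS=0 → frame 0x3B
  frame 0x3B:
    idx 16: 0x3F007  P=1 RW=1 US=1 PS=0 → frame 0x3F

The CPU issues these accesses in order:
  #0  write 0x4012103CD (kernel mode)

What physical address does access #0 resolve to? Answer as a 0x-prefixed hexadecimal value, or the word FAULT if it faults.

Walk each access:
#0 VA=0x4012103CD (w,kernel):
  lvl0: tbl 0x37, slot 16 ⇒ 0x38007 (P1/RW1/US1/PS0)
  lvl1: tbl 0x38, slot 9 ⇒ 0x3B007 (P1/RW1/US1/PS0)
  lvl2: tbl 0x3B, slot 16 ⇒ 0x3F007 (P1/RW1/US1/PS0)
  → PA=0x3F3CD  (3 entries read)

Access #0 PA: 0x3F3CD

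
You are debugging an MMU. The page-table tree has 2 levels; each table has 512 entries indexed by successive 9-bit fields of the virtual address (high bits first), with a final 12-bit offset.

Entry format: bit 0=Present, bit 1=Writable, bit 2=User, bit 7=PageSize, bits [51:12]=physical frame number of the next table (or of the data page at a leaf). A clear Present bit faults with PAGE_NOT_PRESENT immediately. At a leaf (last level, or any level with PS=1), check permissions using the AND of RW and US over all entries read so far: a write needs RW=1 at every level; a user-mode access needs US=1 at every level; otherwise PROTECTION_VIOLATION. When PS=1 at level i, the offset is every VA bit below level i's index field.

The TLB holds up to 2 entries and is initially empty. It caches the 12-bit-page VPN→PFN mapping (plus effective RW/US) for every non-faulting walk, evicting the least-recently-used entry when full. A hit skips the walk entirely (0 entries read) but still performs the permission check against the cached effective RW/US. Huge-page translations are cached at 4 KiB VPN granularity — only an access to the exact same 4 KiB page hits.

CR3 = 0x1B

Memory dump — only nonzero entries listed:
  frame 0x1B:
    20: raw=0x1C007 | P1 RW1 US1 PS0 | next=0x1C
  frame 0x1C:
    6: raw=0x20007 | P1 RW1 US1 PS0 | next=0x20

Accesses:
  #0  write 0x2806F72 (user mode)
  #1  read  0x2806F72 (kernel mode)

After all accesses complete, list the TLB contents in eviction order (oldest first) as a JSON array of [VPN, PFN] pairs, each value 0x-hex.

Walk each access:
#0 VA=0x2806F72 (w,user):
  lvl0: tbl 0x1B, slot 20 ⇒ 0x1C007 (P1/RW1/US1/PS0)
  lvl1: tbl 0x1C, slot 6 ⇒ 0x20007 (P1/RW1/US1/PS0)
  ⇒ phys 0x20F72  [2 reads]
#1 VA=0x2806F72 (r,kernel):
  TLB hit vpn=0x2806 → PA=0x20F72

TLB: [["0x2806", "0x20"]]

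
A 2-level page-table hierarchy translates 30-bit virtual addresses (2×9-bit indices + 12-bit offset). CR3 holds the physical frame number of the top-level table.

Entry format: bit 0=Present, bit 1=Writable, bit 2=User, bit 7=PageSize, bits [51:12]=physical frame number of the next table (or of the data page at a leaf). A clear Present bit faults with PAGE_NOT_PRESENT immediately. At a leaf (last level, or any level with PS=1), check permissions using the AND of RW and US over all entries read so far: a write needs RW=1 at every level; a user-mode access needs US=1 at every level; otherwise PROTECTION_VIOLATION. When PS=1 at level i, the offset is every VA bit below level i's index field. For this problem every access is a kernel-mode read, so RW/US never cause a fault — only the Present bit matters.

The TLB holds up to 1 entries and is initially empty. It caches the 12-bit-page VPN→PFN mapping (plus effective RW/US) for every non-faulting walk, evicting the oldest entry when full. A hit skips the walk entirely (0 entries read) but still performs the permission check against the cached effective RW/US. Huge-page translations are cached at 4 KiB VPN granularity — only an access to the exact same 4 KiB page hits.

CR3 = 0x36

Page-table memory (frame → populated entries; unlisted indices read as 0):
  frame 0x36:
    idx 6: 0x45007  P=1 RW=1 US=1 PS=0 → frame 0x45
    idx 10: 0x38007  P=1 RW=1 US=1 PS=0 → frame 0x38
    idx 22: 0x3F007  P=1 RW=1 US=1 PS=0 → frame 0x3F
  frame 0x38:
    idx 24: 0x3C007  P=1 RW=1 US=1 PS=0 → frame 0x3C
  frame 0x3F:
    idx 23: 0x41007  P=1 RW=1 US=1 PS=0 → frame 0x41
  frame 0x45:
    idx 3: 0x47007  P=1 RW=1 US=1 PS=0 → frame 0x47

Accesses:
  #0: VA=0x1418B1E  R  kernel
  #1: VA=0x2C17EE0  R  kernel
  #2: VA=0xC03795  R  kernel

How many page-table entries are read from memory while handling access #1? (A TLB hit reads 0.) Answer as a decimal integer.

Walk each access:
#0 VA=0x1418B1E (r,kernel):
  L0: frame=0x36 idx=10 entry=0x38007 [P=1 RW=1 US=1 PS=0]
  L1: frame=0x38 idx=24 entry=0x3C007 [P=1 RW=1 US=1 PS=0]
  ✓ 0x3CB1E  — 2 lookups
#1 VA=0x2C17EE0 (r,kernel):
  L0: frame=0x36 idx=22 entry=0x3F007 [P=1 RW=1 US=1 PS=0]
  L1: frame=0x3F idx=23 entry=0x41007 [P=1 RW=1 US=1 PS=0]
  ✓ 0x41EE0  — 2 lookups
#2 VA=0xC03795 (r,kernel):
  L0: frame=0x36 idx=6 entry=0x45007 [P=1 RW=1 US=1 PS=0]
  L1: frame=0x45 idx=3 entry=0x47007 [P=1 RW=1 US=1 PS=0]
  ✓ 0x47795  — 2 lookups

Entries read for #1: 2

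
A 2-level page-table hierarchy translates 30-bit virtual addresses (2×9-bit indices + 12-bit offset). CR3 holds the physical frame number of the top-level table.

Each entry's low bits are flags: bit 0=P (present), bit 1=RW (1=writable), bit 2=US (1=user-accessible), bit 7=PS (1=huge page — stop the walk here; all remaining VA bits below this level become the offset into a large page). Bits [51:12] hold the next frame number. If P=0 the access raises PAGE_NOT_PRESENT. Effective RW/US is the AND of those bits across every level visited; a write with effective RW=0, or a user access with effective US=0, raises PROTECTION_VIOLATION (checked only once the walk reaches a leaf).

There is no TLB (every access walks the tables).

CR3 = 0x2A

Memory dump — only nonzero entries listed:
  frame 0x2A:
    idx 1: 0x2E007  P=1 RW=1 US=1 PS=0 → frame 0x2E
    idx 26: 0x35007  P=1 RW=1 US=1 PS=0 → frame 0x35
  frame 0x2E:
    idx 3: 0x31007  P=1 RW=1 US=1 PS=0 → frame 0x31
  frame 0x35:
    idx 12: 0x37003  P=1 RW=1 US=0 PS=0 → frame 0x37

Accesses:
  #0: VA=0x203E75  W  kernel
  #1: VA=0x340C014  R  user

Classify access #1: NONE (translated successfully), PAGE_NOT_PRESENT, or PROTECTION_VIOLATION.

Trace:
#0 VA=0x203E75 (w,kernel):
  L0: frame=0x2A idx=1 entry=0x2E007 [P=1 RW=1 US=1 PS=0]
  L1: frame=0x2E idx=3 entry=0x31007 [P=1 RW=1 US=1 PS=0]
  → PA=0x31E75  (2 entries read)
#1 VA=0x340C014 (r,user):
  L0: frame=0x2A idx=26 entry=0x35007 [P=1 RW=1 US=1 PS=0]
  L1: frame=0x35 idx=12 entry=0x37003 [P=1 RW=1 US=0 PS=0]
  ✗ PROTECTION_VIOLATION  [2 reads]

Access #1 fault: PROTECTION_VIOLATION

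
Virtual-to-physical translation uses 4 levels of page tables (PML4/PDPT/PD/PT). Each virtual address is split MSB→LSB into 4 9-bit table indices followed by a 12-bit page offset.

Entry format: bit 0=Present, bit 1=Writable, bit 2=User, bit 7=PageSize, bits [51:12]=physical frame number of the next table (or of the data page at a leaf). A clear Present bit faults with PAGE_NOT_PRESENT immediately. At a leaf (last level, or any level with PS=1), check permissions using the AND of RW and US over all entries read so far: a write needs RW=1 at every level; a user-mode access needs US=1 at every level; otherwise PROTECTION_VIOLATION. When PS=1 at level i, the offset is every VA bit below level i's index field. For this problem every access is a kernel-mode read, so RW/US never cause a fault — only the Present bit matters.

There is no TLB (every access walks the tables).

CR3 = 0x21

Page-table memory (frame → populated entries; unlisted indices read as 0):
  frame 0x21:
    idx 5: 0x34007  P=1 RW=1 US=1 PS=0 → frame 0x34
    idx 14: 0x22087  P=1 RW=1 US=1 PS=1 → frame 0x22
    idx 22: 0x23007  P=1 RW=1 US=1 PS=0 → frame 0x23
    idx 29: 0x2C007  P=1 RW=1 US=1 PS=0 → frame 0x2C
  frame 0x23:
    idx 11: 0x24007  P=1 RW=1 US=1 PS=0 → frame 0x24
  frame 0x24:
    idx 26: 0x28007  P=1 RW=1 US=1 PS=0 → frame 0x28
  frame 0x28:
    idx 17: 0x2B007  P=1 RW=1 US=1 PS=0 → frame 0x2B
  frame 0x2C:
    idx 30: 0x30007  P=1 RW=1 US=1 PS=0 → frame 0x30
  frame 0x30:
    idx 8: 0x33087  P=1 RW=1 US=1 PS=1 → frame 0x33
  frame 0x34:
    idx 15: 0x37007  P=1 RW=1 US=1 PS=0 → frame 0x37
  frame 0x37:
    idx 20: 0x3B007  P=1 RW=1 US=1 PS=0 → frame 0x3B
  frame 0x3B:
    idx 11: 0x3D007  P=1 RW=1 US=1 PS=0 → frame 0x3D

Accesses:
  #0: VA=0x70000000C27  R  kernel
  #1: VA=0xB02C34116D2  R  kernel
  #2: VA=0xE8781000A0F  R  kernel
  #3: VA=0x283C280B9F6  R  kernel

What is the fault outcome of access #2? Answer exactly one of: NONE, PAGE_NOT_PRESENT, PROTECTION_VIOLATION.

Walk each access:
#0 VA=0x70000000C27 (r,kernel):
  L0 @0x21[14] → 0x22087  P=1,RW=1,US=1,PS=1
  ⇒ phys 0x22C27 (huge @L0)  [1 reads]
#1 VA=0xB02C34116D2 (r,kernel):
  L0 @0x21[22] → 0x23007  P=1,RW=1,US=1,PS=0
  L1 @0x23[11] → 0x24007  P=1,RW=1,US=1,PS=0
  L2 @0x24[26] → 0x28007  P=1,RW=1,US=1,PS=0
  L3 @0x28[17] → 0x2B007  P=1,RW=1,US=1,PS=0
  ⇒ phys 0x2B6D2  [4 reads]
#2 VA=0xE8781000A0F (r,kernel):
  L0 @0x21[29] → 0x2C007  P=1,RW=1,US=1,PS=0
  L1 @0x2C[30] → 0x30007  P=1,RW=1,US=1,PS=0
  L2 @0x30[8] → 0x33087  P=1,RW=1,US=1,PS=1
  ⇒ phys 0x33A0F (huge @L2)  [3 reads]
#3 VA=0x283C280B9F6 (r,kernel):
  L0 @0x21[5] → 0x34007  P=1,RW=1,US=1,PS=0
  L1 @0x34[15] → 0x37007  P=1,RW=1,US=1,PS=0
  L2 @0x37[20] → 0x3B007  P=1,RW=1,US=1,PS=0
  L3 @0x3B[11] → 0x3D007  P=1,RW=1,US=1,PS=0
  ⇒ phys 0x3D9F6  [4 reads]

Access #2 fault: NONE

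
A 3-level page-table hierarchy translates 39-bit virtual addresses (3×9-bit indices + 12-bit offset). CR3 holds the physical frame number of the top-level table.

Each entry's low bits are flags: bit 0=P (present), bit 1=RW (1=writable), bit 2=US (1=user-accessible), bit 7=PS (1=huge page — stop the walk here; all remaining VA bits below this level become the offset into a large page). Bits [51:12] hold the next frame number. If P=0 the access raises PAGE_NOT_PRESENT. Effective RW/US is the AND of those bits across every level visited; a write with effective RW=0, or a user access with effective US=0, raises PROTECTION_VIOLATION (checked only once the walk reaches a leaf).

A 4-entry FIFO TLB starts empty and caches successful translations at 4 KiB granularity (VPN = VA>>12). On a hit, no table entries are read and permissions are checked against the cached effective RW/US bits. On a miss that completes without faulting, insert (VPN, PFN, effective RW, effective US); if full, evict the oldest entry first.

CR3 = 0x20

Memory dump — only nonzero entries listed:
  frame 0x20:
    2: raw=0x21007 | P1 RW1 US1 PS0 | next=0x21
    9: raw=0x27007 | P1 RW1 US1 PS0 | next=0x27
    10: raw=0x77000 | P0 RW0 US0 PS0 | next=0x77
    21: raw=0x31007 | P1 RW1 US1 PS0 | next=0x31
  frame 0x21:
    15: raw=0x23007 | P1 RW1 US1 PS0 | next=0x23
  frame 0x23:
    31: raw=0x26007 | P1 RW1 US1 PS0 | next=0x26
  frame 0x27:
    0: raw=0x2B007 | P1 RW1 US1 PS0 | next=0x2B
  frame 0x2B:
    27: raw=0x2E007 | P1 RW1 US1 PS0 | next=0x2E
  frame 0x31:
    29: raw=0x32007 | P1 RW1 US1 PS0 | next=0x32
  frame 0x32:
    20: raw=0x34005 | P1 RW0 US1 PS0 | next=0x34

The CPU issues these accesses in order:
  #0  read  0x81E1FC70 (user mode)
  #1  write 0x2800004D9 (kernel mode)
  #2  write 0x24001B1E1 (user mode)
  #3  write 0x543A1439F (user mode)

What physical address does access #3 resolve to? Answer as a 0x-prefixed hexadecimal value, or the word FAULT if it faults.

Trace:
#0 VA=0x81E1FC70 (r,user):
  [0] read 0x20 idx=2: raw=0x21007 flags P=1 W=1 U=1 S=0
  [1] read 0x21 idx=15: raw=0x23007 flags P=1 W=1 U=1 S=0
  [2] read 0x23 idx=31: raw=0x26007 flags P=1 W=1 U=1 S=0
  → PA=0x26C70  (3 entries read)
#1 VA=0x2800004D9 (w,kernel):
  [0] read 0x20 idx=10: raw=0x77000 flags P=0 W=0 U=0 S=0
  → PAGE_NOT_PRESENT  (1 entries read)
#2 VA=0x24001B1E1 (w,user):
  [0] read 0x20 idx=9: raw=0x27007 flags P=1 W=1 U=1 S=0
  [1] read 0x27 idx=0: raw=0x2B007 flags P=1 W=1 U=1 S=0
  [2] read 0x2B idx=27: raw=0x2E007 flags P=1 W=1 U=1 S=0
  → PA=0x2E1E1  (3 entries read)
#3 VA=0x543A1439F (w,user):
  [0] read 0x20 idx=21: raw=0x31007 flags P=1 W=1 U=1 S=0
  [1] read 0x31 idx=29: raw=0x32007 flags P=1 W=1 U=1 S=0
  [2] read 0x32 idx=20: raw=0x34005 flags P=1 W=0 U=1 S=0
  → PROTECTION_VIOLATION  (3 entries read)

Access #3 PA: FAULT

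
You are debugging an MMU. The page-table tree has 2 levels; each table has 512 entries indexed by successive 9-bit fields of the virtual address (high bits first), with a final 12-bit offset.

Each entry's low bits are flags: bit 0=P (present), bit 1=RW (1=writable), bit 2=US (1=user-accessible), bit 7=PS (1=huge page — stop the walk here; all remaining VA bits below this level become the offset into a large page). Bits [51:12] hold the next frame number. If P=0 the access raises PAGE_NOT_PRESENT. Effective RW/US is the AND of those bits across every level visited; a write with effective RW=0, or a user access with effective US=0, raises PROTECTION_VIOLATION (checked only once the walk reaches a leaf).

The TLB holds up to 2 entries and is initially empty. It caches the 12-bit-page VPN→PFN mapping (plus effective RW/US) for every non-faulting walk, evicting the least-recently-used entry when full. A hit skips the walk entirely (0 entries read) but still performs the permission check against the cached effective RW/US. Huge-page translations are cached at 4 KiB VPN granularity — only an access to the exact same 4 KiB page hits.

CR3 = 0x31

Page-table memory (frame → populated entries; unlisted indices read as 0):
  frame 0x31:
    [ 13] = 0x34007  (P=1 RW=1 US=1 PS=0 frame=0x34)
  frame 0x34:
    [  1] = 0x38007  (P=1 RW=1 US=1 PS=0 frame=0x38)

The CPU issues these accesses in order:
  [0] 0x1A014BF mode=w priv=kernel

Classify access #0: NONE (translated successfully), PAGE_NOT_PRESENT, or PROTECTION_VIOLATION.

Walk each access:
#0 VA=0x1A014BF (w,kernel):
  [0] read 0x31 idx=13: raw=0x34007 flags P=1 W=1 U=1 S=0
  [1] read 0x34 idx=1: raw=0x38007 flags P=1 W=1 U=1 S=0
  ✓ 0x384BF  — 2 lookups

Access #0 fault: NONE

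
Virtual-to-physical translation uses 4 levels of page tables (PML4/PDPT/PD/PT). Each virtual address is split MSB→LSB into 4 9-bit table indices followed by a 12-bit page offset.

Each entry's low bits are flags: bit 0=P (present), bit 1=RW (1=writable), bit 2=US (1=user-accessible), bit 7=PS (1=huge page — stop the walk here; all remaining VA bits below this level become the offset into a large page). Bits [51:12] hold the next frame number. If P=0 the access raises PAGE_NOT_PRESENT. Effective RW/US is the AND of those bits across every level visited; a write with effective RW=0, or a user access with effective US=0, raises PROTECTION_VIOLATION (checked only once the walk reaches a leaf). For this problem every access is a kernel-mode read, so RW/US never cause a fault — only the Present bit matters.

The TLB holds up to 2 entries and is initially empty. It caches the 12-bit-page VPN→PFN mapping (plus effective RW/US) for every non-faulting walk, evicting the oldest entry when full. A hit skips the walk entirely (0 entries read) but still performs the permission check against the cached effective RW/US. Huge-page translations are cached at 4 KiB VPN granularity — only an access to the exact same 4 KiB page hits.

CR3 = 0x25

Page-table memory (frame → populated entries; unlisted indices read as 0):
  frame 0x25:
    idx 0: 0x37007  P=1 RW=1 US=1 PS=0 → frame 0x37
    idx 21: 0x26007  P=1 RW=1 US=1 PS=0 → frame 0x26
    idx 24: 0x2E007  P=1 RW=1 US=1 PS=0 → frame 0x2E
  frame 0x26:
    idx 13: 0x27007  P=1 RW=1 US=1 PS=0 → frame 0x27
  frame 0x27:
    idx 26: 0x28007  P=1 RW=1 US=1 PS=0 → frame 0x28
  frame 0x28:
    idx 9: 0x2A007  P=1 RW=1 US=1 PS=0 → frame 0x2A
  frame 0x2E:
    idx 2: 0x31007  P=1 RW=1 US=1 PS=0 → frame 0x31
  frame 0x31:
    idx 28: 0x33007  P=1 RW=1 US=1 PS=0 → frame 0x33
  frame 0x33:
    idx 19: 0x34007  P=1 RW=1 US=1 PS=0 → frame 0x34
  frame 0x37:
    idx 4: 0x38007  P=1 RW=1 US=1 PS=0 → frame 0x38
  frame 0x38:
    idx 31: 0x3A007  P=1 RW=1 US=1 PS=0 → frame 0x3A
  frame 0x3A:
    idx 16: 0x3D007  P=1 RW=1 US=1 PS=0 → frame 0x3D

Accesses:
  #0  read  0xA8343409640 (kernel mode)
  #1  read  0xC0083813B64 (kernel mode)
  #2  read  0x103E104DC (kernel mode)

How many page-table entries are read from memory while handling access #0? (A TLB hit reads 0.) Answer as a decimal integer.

Trace:
#0 VA=0xA8343409640 (r,kernel):
  L0 @0x25[21] → 0x26007  P=1,RW=1,US=1,PS=0
  L1 @0x26[13] → 0x27007  P=1,RW=1,US=1,PS=0
  L2 @0x27[26] → 0x28007  P=1,RW=1,US=1,PS=0
  L3 @0x28[9] → 0x2A007  P=1,RW=1,US=1,PS=0
  ✓ 0x2A640  — 4 lookups
#1 VA=0xC0083813B64 (r,kernel):
  L0 @0x25[24] → 0x2E007  P=1,RW=1,US=1,PS=0
  L1 @0x2E[2] → 0x31007  P=1,RW=1,US=1,PS=0
  L2 @0x31[28] → 0x33007  P=1,RW=1,US=1,PS=0
  L3 @0x33[19] → 0x34007  P=1,RW=1,US=1,PS=0
  ✓ 0x34B64  — 4 lookups
#2 VA=0x103E104DC (r,kernel):
  L0 @0x25[0] → 0x37007  P=1,RW=1,US=1,PS=0
  L1 @0x37[4] → 0x38007  P=1,RW=1,US=1,PS=0
  L2 @0x38[31] → 0x3A007  P=1,RW=1,US=1,PS=0
  L3 @0x3A[16] → 0x3D007  P=1,RW=1,US=1,PS=0
  ✓ 0x3D4DC  — 4 lookups

Entries read for #0: 4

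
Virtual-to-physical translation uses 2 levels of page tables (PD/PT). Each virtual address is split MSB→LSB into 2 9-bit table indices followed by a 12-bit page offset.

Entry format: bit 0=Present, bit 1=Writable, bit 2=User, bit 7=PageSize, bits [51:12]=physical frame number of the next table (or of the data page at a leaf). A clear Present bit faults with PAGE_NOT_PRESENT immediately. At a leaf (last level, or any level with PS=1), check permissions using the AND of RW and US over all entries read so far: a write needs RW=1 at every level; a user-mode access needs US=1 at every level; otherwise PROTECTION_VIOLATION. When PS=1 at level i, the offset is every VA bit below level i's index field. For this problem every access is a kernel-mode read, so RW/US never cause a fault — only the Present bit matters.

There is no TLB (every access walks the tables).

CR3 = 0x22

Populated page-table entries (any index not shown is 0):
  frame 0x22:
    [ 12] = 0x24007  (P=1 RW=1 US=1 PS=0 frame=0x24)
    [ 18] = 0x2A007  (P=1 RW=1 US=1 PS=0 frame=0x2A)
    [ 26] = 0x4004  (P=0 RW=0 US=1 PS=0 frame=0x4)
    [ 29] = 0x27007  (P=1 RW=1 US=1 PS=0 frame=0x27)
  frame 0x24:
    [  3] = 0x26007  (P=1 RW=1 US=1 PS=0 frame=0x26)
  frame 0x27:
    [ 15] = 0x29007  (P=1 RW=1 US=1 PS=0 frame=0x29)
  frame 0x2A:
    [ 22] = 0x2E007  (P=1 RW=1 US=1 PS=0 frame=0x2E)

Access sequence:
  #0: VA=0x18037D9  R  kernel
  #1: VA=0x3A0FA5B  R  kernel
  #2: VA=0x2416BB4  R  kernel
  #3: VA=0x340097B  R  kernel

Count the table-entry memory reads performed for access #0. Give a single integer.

Per-access translation:
#0 VA=0x18037D9 (r,kernel):
  L0: frame=0x22 idx=12 entry=0x24007 [P=1 RW=1 US=1 PS=0]
  L1: frame=0x24 idx=3 entry=0x26007 [P=1 RW=1 US=1 PS=0]
  ⇒ phys 0x267D9  [2 reads]
#1 VA=0x3A0FA5B (r,kernel):
  L0: frame=0x22 idx=29 entry=0x27007 [P=1 RW=1 US=1 PS=0]
  L1: frame=0x27 idx=15 entry=0x29007 [P=1 RW=1 US=1 PS=0]
  ⇒ phys 0x29A5B  [2 reads]
#2 VA=0x2416BB4 (r,kernel):
  L0: frame=0x22 idx=18 entry=0x2A007 [P=1 RW=1 US=1 PS=0]
  L1: frame=0x2A idx=22 entry=0x2E007 [P=1 RW=1 US=1 PS=0]
  ⇒ phys 0x2EBB4  [2 reads]
#3 VA=0x340097B (r,kernel):
  L0: frame=0x22 idx=26 entry=0x4004 [P=0 RW=0 US=1 PS=0]
  ✗ PAGE_NOT_PRESENT  [1 reads]

Entries read for #0: 2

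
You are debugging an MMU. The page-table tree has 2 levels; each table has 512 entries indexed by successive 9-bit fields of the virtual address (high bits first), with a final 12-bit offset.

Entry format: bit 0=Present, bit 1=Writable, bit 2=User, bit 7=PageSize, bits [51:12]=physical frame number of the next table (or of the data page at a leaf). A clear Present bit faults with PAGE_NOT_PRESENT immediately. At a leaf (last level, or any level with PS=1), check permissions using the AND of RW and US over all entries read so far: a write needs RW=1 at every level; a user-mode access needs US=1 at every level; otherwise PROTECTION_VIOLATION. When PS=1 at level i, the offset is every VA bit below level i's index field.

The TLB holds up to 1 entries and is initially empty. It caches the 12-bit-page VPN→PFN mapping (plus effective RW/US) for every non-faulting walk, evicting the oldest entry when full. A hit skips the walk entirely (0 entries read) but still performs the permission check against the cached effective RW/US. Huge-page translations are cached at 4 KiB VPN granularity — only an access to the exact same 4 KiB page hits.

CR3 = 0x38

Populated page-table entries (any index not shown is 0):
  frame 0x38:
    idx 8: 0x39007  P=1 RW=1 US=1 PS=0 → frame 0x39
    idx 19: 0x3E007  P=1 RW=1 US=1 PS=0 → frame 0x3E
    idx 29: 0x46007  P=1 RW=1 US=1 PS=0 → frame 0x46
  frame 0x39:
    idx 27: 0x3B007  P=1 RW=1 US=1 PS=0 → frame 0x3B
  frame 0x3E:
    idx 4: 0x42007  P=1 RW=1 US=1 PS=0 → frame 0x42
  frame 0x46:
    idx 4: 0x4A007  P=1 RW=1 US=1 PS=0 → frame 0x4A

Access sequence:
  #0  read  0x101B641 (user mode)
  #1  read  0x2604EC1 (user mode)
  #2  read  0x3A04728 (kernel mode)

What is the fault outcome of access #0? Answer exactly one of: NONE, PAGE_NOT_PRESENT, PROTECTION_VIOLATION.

Walk each access:
#0 VA=0x101B641 (r,user):
  [0] read 0x38 idx=8: raw=0x39007 flags P=1 W=1 U=1 S=0
  [1] read 0x39 idx=27: raw=0x3B007 flags P=1 W=1 U=1 S=0
  ⇒ phys 0x3B641  [2 reads]
#1 VA=0x2604EC1 (r,user):
  [0] read 0x38 idx=19: raw=0x3E007 flags P=1 W=1 U=1 S=0
  [1] read 0x3E idx=4: raw=0x42007 flags P=1 W=1 U=1 S=0
  ⇒ phys 0x42EC1  [2 reads]
#2 VA=0x3A04728 (r,kernel):
  [0] read 0x38 idx=29: raw=0x46007 flags P=1 W=1 U=1 S=0
  [1] read 0x46 idx=4: raw=0x4A007 flags P=1 W=1 U=1 S=0
  ⇒ phys 0x4A728  [2 reads]

Access #0 fault: NONE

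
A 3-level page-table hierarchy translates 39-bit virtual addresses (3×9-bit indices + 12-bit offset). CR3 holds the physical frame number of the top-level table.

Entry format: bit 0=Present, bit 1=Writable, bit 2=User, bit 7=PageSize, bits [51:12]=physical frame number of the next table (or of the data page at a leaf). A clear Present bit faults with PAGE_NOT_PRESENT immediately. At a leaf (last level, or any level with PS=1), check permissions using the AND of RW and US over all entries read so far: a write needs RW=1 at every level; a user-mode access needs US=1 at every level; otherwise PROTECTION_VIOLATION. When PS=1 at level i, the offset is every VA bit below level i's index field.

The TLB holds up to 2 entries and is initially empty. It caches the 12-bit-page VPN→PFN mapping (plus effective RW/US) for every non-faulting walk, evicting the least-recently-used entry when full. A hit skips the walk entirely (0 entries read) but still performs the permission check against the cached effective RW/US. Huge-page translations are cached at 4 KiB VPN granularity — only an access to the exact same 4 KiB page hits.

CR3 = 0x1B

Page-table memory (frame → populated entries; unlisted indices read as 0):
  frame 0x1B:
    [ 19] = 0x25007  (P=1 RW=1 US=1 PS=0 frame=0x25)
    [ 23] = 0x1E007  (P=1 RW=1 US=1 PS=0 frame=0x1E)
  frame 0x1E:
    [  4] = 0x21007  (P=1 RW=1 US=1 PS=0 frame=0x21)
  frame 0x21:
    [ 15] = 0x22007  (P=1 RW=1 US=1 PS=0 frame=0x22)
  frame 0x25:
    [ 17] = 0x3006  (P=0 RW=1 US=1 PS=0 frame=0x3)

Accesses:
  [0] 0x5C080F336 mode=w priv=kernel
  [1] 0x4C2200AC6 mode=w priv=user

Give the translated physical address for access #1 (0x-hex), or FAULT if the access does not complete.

Walk each access:
#0 VA=0x5C080F336 (w,kernel):
  L0 @0x1B[23] → 0x1E007  P=1,RW=1,US=1,PS=0
  L1 @0x1E[4] → 0x21007  P=1,RW=1,US=1,PS=0
  L2 @0x21[15] → 0x22007  P=1,RW=1,US=1,PS=0
  ⇒ phys 0x22336  [3 reads]
#1 VA=0x4C2200AC6 (w,user):
  L0 @0x1B[19] → 0x25007  P=1,RW=1,US=1,PS=0
  L1 @0x25[17] → 0x3006  P=0,RW=1,US=1,PS=0
  ⇒ fault: PAGE_NOT_PRESENT  — 2 lookups

Access #1 PA: FAULT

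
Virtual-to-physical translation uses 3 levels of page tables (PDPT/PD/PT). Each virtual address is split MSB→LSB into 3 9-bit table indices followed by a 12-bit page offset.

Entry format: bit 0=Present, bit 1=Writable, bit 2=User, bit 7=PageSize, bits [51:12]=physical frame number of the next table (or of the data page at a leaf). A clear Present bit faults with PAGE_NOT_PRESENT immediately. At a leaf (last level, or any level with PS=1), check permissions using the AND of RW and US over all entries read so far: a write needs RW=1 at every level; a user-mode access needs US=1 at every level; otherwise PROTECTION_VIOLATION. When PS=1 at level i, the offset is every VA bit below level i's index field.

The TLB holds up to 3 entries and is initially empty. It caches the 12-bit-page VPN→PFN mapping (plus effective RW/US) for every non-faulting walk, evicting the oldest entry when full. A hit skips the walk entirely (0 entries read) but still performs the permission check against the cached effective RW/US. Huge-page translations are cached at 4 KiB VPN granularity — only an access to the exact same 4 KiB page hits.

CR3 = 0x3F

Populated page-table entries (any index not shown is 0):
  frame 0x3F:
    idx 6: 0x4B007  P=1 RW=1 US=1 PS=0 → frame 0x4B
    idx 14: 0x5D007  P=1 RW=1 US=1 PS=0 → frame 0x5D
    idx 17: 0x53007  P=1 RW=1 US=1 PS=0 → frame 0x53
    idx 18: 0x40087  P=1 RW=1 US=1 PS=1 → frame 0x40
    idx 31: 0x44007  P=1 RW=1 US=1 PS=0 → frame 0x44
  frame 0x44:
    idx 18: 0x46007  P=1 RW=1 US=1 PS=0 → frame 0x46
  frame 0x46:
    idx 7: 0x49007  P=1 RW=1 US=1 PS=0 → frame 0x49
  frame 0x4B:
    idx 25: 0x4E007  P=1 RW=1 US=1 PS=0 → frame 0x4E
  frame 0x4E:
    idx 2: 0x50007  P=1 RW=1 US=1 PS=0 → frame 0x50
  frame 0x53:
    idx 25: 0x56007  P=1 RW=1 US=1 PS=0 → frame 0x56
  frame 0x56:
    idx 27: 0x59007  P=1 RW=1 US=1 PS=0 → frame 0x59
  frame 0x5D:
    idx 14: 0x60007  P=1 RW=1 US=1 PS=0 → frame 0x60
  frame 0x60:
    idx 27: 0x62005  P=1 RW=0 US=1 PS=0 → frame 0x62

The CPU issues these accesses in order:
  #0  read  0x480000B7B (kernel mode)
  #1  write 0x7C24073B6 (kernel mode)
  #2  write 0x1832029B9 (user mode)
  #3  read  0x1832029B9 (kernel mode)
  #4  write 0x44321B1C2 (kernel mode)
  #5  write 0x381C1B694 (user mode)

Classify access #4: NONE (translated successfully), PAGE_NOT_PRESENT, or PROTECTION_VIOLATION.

Walk each access:
#0 VA=0x480000B7B (r,kernel):
  lvl0: tbl 0x3F, slot 18 ⇒ 0x40087 (P1/RW1/US1/PS1)
  ⇒ phys 0x40B7B (huge @L0)  [1 reads]
#1 VA=0x7C24073B6 (w,kernel):
  lvl0: tbl 0x3F, slot 31 ⇒ 0x44007 (P1/RW1/US1/PS0)
  lvl1: tbl 0x44, slot 18 ⇒ 0x46007 (P1/RW1/US1/PS0)
  lvl2: tbl 0x46, slot 7 ⇒ 0x49007 (P1/RW1/US1/PS0)
  ⇒ phys 0x493B6  [3 reads]
#2 VA=0x1832029B9 (w,user):
  lvl0: tbl 0x3F, slot 6 ⇒ 0x4B007 (P1/RW1/US1/PS0)
  lvl1: tbl 0x4B, slot 25 ⇒ 0x4E007 (P1/RW1/US1/PS0)
  lvl2: tbl 0x4E, slot 2 ⇒ 0x50007 (P1/RW1/US1/PS0)
  ⇒ phys 0x509B9  [3 reads]
#3 VA=0x1832029B9 (r,kernel):
  TLB hit vpn=0x183202 → PA=0x509B9
#4 VA=0x44321B1C2 (w,kernel):
  lvl0: tbl 0x3F, slot 17 ⇒ 0x53007 (P1/RW1/US1/PS0)
  lvl1: tbl 0x53, slot 25 ⇒ 0x56007 (P1/RW1/US1/PS0)
  lvl2: tbl 0x56, slot 27 ⇒ 0x59007 (P1/RW1/US1/PS0)
  ⇒ phys 0x591C2  [3 reads]
#5 VA=0x381C1B694 (w,user):
  lvl0: tbl 0x3F, slot 14 ⇒ 0x5D007 (P1/RW1/US1/PS0)
  lvl1: tbl 0x5D, slot 14 ⇒ 0x60007 (P1/RW1/US1/PS0)
  lvl2: tbl 0x60, slot 27 ⇒ 0x62005 (P1/RW0/US1/PS0)
  ✗ PROTECTION_VIOLATION  [3 reads]

Access #4 fault: NONE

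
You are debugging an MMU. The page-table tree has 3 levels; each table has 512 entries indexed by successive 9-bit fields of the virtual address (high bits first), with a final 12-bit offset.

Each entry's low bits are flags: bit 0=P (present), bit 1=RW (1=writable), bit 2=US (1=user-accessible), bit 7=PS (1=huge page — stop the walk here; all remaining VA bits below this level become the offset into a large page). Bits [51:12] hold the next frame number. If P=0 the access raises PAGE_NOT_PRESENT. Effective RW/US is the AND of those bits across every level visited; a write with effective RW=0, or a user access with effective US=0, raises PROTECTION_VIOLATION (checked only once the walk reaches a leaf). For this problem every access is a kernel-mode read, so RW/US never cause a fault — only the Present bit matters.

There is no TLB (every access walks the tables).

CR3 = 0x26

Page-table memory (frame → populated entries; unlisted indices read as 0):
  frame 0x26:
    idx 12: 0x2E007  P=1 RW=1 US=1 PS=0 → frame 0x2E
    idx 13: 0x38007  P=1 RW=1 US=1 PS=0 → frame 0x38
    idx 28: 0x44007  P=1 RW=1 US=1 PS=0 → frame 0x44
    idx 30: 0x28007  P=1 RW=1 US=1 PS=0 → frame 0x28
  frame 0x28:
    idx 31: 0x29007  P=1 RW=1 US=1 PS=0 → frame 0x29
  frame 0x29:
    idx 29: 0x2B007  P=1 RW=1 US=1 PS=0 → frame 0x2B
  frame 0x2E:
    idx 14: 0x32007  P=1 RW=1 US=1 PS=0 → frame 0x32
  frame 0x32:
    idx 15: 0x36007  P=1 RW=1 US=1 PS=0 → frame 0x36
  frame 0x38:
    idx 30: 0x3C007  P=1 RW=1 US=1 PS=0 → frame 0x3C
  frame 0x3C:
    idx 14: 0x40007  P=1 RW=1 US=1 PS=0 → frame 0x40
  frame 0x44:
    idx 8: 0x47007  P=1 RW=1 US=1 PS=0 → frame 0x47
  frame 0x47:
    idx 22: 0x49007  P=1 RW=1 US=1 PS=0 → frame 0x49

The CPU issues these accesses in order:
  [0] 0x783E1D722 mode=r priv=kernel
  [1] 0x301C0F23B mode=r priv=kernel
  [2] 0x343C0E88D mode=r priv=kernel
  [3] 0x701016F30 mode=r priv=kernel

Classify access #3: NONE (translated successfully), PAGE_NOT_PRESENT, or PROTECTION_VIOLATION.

Trace:
#0 VA=0x783E1D722 (r,kernel):
  L0 @0x26[30] → 0x28007  P=1,RW=1,US=1,PS=0
  L1 @0x28[31] → 0x29007  P=1,RW=1,US=1,PS=0
  L2 @0x29[29] → 0x2B007  P=1,RW=1,US=1,PS=0
  → PA=0x2B722  (3 entries read)
#1 VA=0x301C0F23B (r,kernel):
  L0 @0x26[12] → 0x2E007  P=1,RW=1,US=1,PS=0
  L1 @0x2E[14] → 0x32007  P=1,RW=1,US=1,PS=0
  L2 @0x32[15] → 0x36007  P=1,RW=1,US=1,PS=0
  → PA=0x3623B  (3 entries read)
#2 VA=0x343C0E88D (r,kernel):
  L0 @0x26[13] → 0x38007  P=1,RW=1,US=1,PS=0
  L1 @0x38[30] → 0x3C007  P=1,RW=1,US=1,PS=0
  L2 @0x3C[14] → 0x40007  P=1,RW=1,US=1,PS=0
  → PA=0x4088D  (3 entries read)
#3 VA=0x701016F30 (r,kernel):
  L0 @0x26[28] → 0x44007  P=1,RW=1,US=1,PS=0
  L1 @0x44[8] → 0x47007  P=1,RW=1,US=1,PS=0
  L2 @0x47[22] → 0x49007  P=1,RW=1,US=1,PS=0
  → PA=0x49F30  (3 entries read)

Access #3 fault: NONE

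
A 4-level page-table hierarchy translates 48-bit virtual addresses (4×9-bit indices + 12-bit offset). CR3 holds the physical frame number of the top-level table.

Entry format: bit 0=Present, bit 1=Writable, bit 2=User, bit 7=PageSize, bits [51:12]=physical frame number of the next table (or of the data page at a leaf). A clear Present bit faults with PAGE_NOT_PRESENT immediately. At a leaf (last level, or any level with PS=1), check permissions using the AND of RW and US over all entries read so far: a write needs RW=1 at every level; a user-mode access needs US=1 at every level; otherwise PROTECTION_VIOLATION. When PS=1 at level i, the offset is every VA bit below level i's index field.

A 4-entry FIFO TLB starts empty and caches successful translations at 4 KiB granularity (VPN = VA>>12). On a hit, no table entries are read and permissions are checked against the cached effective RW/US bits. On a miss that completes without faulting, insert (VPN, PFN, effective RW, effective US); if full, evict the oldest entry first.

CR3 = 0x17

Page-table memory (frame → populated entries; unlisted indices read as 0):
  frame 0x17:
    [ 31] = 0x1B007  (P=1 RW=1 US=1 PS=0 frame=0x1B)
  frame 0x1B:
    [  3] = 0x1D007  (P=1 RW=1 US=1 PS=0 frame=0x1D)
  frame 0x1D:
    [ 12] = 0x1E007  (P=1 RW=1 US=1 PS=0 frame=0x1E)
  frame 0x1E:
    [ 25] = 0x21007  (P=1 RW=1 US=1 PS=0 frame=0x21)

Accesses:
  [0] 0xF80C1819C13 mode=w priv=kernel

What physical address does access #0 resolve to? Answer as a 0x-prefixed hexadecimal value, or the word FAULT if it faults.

Per-access translation:
#0 VA=0xF80C1819C13 (w,kernel):
  [0] read 0x17 idx=31: raw=0x1B007 flags P=1 W=1 U=1 S=0
  [1] read 0x1B idx=3: raw=0x1D007 flags P=1 W=1 U=1 S=0
  [2] read 0x1D idx=12: raw=0x1E007 flags P=1 W=1 U=1 S=0
  [3] read 0x1E idx=25: raw=0x21007 flags P=1 W=1 U=1 S=0
  ✓ 0x21C13  — 4 lookups

Access #0 PA: 0x21C13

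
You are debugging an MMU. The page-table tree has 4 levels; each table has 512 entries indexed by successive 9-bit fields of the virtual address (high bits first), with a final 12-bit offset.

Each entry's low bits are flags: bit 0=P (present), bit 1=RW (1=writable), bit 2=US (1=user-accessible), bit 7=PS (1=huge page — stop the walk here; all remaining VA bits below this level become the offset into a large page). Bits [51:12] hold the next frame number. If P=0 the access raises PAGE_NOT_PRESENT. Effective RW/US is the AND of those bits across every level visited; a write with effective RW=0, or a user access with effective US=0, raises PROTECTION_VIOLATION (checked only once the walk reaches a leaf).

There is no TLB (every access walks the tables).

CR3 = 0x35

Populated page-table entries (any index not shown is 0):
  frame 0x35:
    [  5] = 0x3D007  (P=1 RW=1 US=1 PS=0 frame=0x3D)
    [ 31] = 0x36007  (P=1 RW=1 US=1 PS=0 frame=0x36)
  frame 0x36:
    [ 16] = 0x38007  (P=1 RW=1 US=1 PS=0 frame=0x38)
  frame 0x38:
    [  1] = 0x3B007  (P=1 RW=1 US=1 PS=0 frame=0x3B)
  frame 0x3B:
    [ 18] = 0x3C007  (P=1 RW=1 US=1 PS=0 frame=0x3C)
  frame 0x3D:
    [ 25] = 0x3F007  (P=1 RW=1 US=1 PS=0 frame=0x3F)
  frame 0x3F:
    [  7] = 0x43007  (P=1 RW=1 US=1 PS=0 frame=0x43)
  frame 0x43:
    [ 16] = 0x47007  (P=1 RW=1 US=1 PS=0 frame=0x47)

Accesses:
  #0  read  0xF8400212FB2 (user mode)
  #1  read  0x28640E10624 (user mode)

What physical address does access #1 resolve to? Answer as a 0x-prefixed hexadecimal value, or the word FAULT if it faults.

Walk each access:
#0 VA=0xF8400212FB2 (r,user):
  L0: frame=0x35 idx=31 entry=0x36007 [P=1 RW=1 US=1 PS=0]
  L1: frame=0x36 idx=16 entry=0x38007 [P=1 RW=1 US=1 PS=0]
  L2: frame=0x38 idx=1 entry=0x3B007 [P=1 RW=1 US=1 PS=0]
  L3: frame=0x3B idx=18 entry=0x3C007 [P=1 RW=1 US=1 PS=0]
  → PA=0x3CFB2  (4 entries read)
#1 VA=0x28640E10624 (r,user):
  L0: frame=0x35 idx=5 entry=0x3D007 [P=1 RW=1 US=1 PS=0]
  L1: frame=0x3D idx=25 entry=0x3F007 [P=1 RW=1 US=1 PS=0]
  L2: frame=0x3F idx=7 entry=0x43007 [P=1 RW=1 US=1 PS=0]
  L3: frame=0x43 idx=16 entry=0x47007 [P=1 RW=1 US=1 PS=0]
  → PA=0x47624  (4 entries read)

Access #1 PA: 0x47624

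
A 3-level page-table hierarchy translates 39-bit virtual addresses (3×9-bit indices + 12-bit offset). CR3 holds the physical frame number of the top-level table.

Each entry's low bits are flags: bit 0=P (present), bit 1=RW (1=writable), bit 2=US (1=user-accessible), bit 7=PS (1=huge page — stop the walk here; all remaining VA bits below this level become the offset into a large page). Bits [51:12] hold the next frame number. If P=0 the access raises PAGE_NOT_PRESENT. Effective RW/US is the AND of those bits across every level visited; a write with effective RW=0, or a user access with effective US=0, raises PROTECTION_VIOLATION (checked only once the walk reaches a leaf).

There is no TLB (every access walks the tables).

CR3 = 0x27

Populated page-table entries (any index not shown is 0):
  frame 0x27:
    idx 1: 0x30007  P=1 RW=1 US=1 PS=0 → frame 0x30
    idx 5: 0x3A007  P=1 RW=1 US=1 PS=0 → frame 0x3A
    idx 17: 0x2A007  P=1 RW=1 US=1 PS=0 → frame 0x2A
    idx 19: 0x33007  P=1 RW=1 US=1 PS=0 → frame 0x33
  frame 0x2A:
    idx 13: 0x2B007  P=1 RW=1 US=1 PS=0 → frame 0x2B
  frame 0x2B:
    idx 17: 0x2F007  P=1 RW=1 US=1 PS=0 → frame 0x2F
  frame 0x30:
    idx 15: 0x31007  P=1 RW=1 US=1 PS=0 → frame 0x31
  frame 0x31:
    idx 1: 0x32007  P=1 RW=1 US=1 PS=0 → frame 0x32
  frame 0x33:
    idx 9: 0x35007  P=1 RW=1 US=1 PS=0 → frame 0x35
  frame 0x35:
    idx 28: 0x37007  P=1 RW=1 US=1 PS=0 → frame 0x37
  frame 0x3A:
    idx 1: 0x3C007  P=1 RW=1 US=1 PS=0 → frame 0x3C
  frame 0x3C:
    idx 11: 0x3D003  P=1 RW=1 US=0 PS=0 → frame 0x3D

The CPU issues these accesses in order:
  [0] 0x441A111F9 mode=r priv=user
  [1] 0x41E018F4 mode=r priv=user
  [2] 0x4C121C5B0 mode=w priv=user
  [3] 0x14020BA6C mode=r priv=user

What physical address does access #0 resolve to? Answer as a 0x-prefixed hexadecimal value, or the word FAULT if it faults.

Trace:
#0 VA=0x441A111F9 (r,user):
  L0 @0x27[17] → 0x2A007  P=1,RW=1,US=1,PS=0
  L1 @0x2A[13] → 0x2B007  P=1,RW=1,US=1,PS=0
  L2 @0x2B[17] → 0x2F007  P=1,RW=1,US=1,PS=0
  ⇒ phys 0x2F1F9  [3 reads]
#1 VA=0x41E018F4 (r,user):
  L0 @0x27[1] → 0x30007  P=1,RW=1,US=1,PS=0
  L1 @0x30[15] → 0x31007  P=1,RW=1,US=1,PS=0
  L2 @0x31[1] → 0x32007  P=1,RW=1,US=1,PS=0
  ⇒ phys 0x328F4  [3 reads]
#2 VA=0x4C121C5B0 (w,user):
  L0 @0x27[19] → 0x33007  P=1,RW=1,US=1,PS=0
  L1 @0x33[9] → 0x35007  P=1,RW=1,US=1,PS=0
  L2 @0x35[28] → 0x37007  P=1,RW=1,US=1,PS=0
  ⇒ phys 0x375B0  [3 reads]
#3 VA=0x14020BA6C (r,user):
  L0 @0x27[5] → 0x3A007  P=1,RW=1,US=1,PS=0
  L1 @0x3A[1] → 0x3C007  P=1,RW=1,US=1,PS=0
  L2 @0x3C[11] → 0x3D003  P=1,RW=1,US=0,PS=0
  ⇒ fault: PROTECTION_VIOLATION  — 3 lookups

Access #0 PA: 0x2F1F9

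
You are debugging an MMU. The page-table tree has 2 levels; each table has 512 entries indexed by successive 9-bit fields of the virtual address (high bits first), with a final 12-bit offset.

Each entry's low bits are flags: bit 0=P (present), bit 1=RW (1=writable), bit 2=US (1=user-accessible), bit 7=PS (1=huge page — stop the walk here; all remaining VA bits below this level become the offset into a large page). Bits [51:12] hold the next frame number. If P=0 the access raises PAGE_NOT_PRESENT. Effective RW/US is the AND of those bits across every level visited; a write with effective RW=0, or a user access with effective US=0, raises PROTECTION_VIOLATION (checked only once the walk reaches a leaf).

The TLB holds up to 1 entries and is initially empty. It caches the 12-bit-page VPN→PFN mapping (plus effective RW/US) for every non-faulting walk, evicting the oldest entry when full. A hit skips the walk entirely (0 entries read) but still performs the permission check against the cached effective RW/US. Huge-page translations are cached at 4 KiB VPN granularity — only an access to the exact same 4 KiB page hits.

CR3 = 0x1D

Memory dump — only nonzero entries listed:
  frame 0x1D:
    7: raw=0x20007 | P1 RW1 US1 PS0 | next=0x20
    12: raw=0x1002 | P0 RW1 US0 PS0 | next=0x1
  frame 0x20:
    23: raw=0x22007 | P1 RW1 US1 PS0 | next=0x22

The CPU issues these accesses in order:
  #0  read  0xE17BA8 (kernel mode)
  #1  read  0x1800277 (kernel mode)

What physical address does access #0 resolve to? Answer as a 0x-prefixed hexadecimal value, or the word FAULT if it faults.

Trace:
#0 VA=0xE17BA8 (r,kernel):
  lvl0: tbl 0x1D, slot 7 ⇒ 0x20007 (P1/RW1/US1/PS0)
  lvl1: tbl 0x20, slot 23 ⇒ 0x22007 (P1/RW1/US1/PS0)
  ⇒ phys 0x22BA8  [2 reads]
#1 VA=0x1800277 (r,kernel):
  lvl0: tbl 0x1D, slot 12 ⇒ 0x1002 (P0/RW1/US0/PS0)
  → PAGE_NOT_PRESENT  (1 entries read)

Access #0 PA: 0x22BA8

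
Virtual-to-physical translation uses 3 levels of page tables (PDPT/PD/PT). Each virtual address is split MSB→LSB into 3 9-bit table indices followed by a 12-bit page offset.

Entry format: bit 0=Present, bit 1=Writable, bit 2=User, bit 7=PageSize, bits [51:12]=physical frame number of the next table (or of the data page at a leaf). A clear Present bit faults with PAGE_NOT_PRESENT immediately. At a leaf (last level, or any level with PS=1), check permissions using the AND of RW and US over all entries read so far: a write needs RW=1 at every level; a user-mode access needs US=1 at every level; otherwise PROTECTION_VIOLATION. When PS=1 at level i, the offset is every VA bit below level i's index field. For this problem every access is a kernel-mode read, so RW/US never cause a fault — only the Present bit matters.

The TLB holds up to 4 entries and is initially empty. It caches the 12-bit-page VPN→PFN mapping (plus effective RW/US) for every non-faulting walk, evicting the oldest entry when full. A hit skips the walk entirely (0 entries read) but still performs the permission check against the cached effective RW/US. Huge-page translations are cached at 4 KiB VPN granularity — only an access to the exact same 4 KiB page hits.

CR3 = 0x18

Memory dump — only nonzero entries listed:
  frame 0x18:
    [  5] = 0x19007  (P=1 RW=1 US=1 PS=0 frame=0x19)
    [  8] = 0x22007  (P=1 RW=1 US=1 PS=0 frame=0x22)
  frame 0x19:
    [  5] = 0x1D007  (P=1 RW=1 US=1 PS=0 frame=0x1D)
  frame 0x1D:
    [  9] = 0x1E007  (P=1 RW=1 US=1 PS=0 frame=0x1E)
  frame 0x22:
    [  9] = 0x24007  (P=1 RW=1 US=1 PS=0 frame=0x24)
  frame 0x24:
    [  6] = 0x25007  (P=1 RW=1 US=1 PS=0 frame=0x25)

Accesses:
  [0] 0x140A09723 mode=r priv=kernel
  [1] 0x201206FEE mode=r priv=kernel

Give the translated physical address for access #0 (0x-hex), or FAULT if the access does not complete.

Per-access translation:
#0 VA=0x140A09723 (r,kernel):
  [0] read 0x18 idx=5: raw=0x19007 flags P=1 W=1 U=1 S=0
  [1] read 0x19 idx=5: raw=0x1D007 flags P=1 W=1 U=1 S=0
  [2] read 0x1D idx=9: raw=0x1E007 flags P=1 W=1 U=1 S=0
  → PA=0x1E723  (3 entries read)
#1 VA=0x201206FEE (r,kernel):
  [0] read 0x18 idx=8: raw=0x22007 flags P=1 W=1 U=1 S=0
  [1] read 0x22 idx=9: raw=0x24007 flags P=1 W=1 U=1 S=0
  [2] read 0x24 idx=6: raw=0x25007 flags P=1 W=1 U=1 S=0
  → PA=0x25FEE  (3 entries read)

Access #0 PA: 0x1E723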